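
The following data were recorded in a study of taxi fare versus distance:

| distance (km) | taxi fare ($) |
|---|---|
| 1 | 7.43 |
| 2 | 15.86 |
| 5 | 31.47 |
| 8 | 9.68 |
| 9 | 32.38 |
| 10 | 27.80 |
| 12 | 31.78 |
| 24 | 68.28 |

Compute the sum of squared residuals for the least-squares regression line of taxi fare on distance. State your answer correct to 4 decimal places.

n = 8, Σx = 71, Σy = 224.68, Σxy = 2863.44, Σx² = 995, Σy² = 8884.239
Sxx = Σx² − (Σx)²/n = 995 − 630.125 = 364.875
Sxy = Σxy − (Σx)(Σy)/n = 2863.44 − 1994.035 = 869.405
Syy = Σy² − (Σy)²/n = 8884.239 − 6310.1378 = 2574.1012
b = Sxy/Sxx = 869.405/364.875 = 2.382748
SSE = Syy − b·Sxy = 2574.1012 − 2.382748·869.405 = 502.528596

502.5286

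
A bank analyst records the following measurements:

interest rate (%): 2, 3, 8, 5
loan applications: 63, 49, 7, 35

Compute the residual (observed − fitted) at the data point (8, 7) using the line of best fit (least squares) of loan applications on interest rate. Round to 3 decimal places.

n = 4, Σx = 18, Σy = 154, Σxy = 504, Σx² = 102
Sxx = Σx² − (Σx)²/n = 102 − 81 = 21
Sxy = Σxy − (Σx)(Σy)/n = 504 − 693 = -189
b = Sxy/Sxx = -189/21 = -9
a = ȳ − b·x̄ = 38.5 − (-9)·4.5 = 79
ŷ(8) = 79 + (-9)·8 = 7
residual = y − ŷ = 7 − 7 = 0

0.000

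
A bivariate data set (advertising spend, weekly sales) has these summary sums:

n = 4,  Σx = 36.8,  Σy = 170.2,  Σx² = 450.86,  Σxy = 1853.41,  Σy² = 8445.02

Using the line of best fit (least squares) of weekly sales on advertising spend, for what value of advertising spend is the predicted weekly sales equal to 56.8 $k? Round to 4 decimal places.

Sxx = Σx² − (Σx)²/n = 450.86 − 338.56 = 112.3
Sxy = Σxy − (Σx)(Σy)/n = 1853.41 − 1565.84 = 287.57
b = Sxy/Sxx = 287.57/112.3 = 2.560730
a = ȳ − b·x̄ = 42.55 − 2.560730·9.2 = 18.991282
Set a + b·x = 56.8: x = (56.8 − 18.991282) / 2.560730 = 14.764819

14.7648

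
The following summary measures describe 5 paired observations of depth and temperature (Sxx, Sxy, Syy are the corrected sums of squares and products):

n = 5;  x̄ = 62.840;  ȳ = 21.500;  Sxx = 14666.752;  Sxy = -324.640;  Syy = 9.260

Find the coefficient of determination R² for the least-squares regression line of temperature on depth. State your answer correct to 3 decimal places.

R² = Sxy²/(Sxx·Syy) = (-324.64)²/(14666.752·9.26) = 0.775995

0.776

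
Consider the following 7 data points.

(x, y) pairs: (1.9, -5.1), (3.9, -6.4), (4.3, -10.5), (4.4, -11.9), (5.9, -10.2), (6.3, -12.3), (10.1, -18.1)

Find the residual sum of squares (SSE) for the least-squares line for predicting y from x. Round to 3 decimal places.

15.242

n = 7, Σx = 36.8, Σy = -74.5, Σxy = -452.64, Σx² = 233.18, Σy² = 901.77
Sxx = Σx² − (Σx)²/n = 233.18 − 193.462857 = 39.717143
Sxy = Σxy − (Σx)(Σy)/n = -452.64 − (-391.657143) = -60.982857
Syy = Σy² − (Σy)²/n = 901.77 − 792.892857 = 108.877143
b = Sxy/Sxx = -60.982857/39.717143 = -1.535429
SSE = Syy − b·Sxy = 108.877143 − (-1.535429)·(-60.982857) = 15.242289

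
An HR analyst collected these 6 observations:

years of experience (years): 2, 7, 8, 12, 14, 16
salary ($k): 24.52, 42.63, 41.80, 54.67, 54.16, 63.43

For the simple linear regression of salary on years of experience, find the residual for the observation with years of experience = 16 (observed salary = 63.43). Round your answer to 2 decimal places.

n = 6, Σx = 59, Σy = 281.21, Σxy = 3111.01, Σx² = 713
Sxx = Σx² − (Σx)²/n = 713 − 580.166667 = 132.833333
Sxy = Σxy − (Σx)(Σy)/n = 3111.01 − 2765.231667 = 345.778333
b = Sxy/Sxx = 345.778333/132.833333 = 2.603099
a = ȳ − b·x̄ = 46.868333 − 2.603099·9.833333 = 21.271192
ŷ(16) = 21.271192 + 2.603099·16 = 62.920778
residual = y − ŷ = 63.43 − 62.920778 = 0.509222

0.51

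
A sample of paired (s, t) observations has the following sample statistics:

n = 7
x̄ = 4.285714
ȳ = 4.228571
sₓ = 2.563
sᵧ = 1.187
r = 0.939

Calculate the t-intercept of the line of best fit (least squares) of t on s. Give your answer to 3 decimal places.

b = r · sᵧ/sₓ = 0.939 · 1.187/2.563 = 0.434878
a = ȳ − b·x̄ = 4.228571 − 0.434878·4.285714 = 2.364807

2.365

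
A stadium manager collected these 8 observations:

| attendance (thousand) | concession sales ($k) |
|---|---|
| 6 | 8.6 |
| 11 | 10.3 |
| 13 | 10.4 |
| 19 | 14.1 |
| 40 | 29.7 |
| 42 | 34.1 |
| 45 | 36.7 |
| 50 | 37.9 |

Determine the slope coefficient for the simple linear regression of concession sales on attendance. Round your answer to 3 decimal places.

0.730

n = 8, Σx = 226, Σy = 181.8, Σxy = 6734.7, Σx² = 8576
Sxx = Σx² − (Σx)²/n = 8576 − 6384.5 = 2191.5
Sxy = Σxy − (Σx)(Σy)/n = 6734.7 − 5135.85 = 1598.85
b = Sxy/Sxx = 1598.85/2191.5 = 0.729569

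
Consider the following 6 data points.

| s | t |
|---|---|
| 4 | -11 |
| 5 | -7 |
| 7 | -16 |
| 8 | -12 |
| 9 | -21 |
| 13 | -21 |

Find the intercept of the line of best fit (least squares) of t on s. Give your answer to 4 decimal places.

-3.5649

n = 6, Σx = 46, Σy = -88, Σxy = -749, Σx² = 404
Sxx = Σx² − (Σx)²/n = 404 − 352.666667 = 51.333333
Sxy = Σxy − (Σx)(Σy)/n = -749 − (-674.666667) = -74.333333
b = Sxy/Sxx = -74.333333/51.333333 = -1.448052
a = ȳ − b·x̄ = -14.666667 − (-1.448052)·7.666667 = -3.564935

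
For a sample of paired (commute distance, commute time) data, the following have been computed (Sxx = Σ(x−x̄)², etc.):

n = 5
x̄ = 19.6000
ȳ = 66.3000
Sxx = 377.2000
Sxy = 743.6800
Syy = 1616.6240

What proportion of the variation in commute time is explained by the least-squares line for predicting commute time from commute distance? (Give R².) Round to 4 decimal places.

0.9070

R² = Sxy²/(Sxx·Syy) = (743.68)²/(377.2·1616.624) = 0.906967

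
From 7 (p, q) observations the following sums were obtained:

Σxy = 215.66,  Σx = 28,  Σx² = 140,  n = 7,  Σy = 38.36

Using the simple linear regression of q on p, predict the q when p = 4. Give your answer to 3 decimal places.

Sxx = Σx² − (Σx)²/n = 140 − 112 = 28
Sxy = Σxy − (Σx)(Σy)/n = 215.66 − 153.44 = 62.22
b = Sxy/Sxx = 62.22/28 = 2.222143
a = ȳ − b·x̄ = 5.48 − 2.222143·4 = -3.408571
ŷ(4) = a + b·4 = -3.408571 + 2.222143·4 = 5.48

5.480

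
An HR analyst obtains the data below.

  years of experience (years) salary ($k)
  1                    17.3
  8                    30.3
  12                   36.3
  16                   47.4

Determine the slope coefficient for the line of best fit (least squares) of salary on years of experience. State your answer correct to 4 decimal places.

n = 4, Σx = 37, Σy = 131.3, Σxy = 1453.7, Σx² = 465
Sxx = Σx² − (Σx)²/n = 465 − 342.25 = 122.75
Sxy = Σxy − (Σx)(Σy)/n = 1453.7 − 1214.525 = 239.175
b = Sxy/Sxx = 239.175/122.75 = 1.948473

1.9485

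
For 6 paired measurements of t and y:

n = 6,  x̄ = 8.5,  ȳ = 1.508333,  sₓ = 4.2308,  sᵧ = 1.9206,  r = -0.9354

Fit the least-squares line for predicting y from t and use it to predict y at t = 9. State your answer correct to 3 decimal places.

b = r · sᵧ/sₓ = -0.9354 · 1.9206/4.2308 = -0.424631
a = ȳ − b·x̄ = 1.508333 − (-0.424631)·8.5 = 5.117697
ŷ(9) = a + b·9 = 5.117697 + (-0.424631)·9 = 1.296017

1.296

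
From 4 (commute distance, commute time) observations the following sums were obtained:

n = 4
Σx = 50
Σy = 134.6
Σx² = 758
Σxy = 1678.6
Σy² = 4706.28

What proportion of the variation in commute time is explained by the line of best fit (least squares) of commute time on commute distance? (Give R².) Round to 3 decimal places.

Sxx = Σx² − (Σx)²/n = 758 − 625 = 133
Sxy = Σxy − (Σx)(Σy)/n = 1678.6 − 1682.5 = -3.9
Syy = Σy² − (Σy)²/n = 4706.28 − 4529.29 = 176.99
R² = Sxy²/(Sxx·Syy) = (-3.9)²/(133·176.99) = 0.000646

0.001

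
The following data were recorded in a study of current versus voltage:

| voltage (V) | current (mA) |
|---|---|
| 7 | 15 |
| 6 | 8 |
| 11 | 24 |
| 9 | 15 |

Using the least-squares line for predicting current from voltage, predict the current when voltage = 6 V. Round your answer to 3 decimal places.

9.322

n = 4, Σx = 33, Σy = 62, Σxy = 552, Σx² = 287
Sxx = Σx² − (Σx)²/n = 287 − 272.25 = 14.75
Sxy = Σxy − (Σx)(Σy)/n = 552 − 511.5 = 40.5
b = Sxy/Sxx = 40.5/14.75 = 2.745763
a = ȳ − b·x̄ = 15.5 − 2.745763·8.25 = -7.152542
ŷ(6) = a + b·6 = -7.152542 + 2.745763·6 = 9.322034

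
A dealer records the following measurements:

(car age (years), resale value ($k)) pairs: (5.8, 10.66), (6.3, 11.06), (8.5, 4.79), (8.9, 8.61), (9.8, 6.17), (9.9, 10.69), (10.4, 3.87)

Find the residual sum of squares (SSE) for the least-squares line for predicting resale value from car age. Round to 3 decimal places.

n = 7, Σx = 59.6, Σy = 55.85, Σxy = 455.395, Σx² = 527, Σy² = 500.3573
Sxx = Σx² − (Σx)²/n = 527 − 507.451429 = 19.548571
Sxy = Σxy − (Σx)(Σy)/n = 455.395 − 475.522857 = -20.127857
Syy = Σy² − (Σy)²/n = 500.3573 − 445.603214 = 54.754086
b = Sxy/Sxx = -20.127857/19.548571 = -1.029633
SSE = Syy − b·Sxy = 54.754086 − (-1.029633)·(-20.127857) = 34.029777

34.030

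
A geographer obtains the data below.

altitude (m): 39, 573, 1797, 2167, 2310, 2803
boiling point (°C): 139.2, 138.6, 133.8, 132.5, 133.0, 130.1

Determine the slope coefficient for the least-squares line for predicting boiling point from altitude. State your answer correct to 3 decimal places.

-0.003

n = 6, Σx = 9689, Σy = 807.2, Σxy = 1284313, Σx² = 21447857
Sxx = Σx² − (Σx)²/n = 21447857 − 15646120.166667 = 5801736.833333
Sxy = Σxy − (Σx)(Σy)/n = 1284313 − 1303493.466667 = -19180.466667
b = Sxy/Sxx = -19180.466667/5801736.833333 = -0.003306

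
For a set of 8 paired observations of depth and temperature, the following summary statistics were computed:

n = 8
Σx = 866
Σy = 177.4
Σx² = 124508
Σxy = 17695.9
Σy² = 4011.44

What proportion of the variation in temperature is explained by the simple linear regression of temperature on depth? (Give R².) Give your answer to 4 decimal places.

0.9522

Sxx = Σx² − (Σx)²/n = 124508 − 93744.5 = 30763.5
Sxy = Σxy − (Σx)(Σy)/n = 17695.9 − 19203.55 = -1507.65
Syy = Σy² − (Σy)²/n = 4011.44 − 3933.845 = 77.595
R² = Sxy²/(Sxx·Syy) = (-1507.65)²/(30763.5·77.595) = 0.952207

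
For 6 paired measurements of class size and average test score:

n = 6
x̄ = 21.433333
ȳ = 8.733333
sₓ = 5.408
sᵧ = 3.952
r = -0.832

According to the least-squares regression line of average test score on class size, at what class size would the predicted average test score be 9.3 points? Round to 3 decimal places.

20.501

b = r · sᵧ/sₓ = -0.832 · 3.952/5.408 = -0.608
a = ȳ − b·x̄ = 8.733333 − (-0.608)·21.433333 = 21.764799
Set a + b·x = 9.3: x = (9.3 − 21.764799) / (-0.608) = 20.501315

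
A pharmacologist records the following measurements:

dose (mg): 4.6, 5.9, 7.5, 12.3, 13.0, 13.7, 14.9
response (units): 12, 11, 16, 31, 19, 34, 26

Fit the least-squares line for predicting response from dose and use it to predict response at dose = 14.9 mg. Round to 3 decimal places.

n = 7, Σx = 71.9, Σy = 149, Σxy = 1721.6, Σx² = 842.21
Sxx = Σx² − (Σx)²/n = 842.21 − 738.515714 = 103.694286
Sxy = Σxy − (Σx)(Σy)/n = 1721.6 − 1530.442857 = 191.157143
b = Sxy/Sxx = 191.157143/103.694286 = 1.843468
a = ȳ − b·x̄ = 21.285714 − 1.843468·10.271429 = 2.350660
ŷ(14.9) = a + b·14.9 = 2.350660 + 1.843468·14.9 = 29.818340

29.818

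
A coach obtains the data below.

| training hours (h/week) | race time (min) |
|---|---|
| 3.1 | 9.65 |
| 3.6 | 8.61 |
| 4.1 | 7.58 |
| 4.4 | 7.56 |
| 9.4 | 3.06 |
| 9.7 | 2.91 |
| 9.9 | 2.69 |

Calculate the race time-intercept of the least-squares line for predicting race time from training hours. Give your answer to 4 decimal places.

n = 7, Σx = 44.2, Σy = 42.06, Σxy = 208.875, Σx² = 339.2
Sxx = Σx² − (Σx)²/n = 339.2 − 279.091429 = 60.108571
Sxy = Σxy − (Σx)(Σy)/n = 208.875 − 265.578857 = -56.703857
b = Sxy/Sxx = -56.703857/60.108571 = -0.943357
a = ȳ − b·x̄ = 6.008571 − (-0.943357)·6.314286 = 11.965199

11.9652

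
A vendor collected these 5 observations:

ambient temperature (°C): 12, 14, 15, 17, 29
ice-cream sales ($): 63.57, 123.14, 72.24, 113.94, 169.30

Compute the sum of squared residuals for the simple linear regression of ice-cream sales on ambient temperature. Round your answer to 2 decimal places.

1941.60

n = 5, Σx = 87, Σy = 542.19, Σxy = 10417.08, Σx² = 1695, Σy² = 66068.0357
Sxx = Σx² − (Σx)²/n = 1695 − 1513.8 = 181.2
Sxy = Σxy − (Σx)(Σy)/n = 10417.08 − 9434.106 = 982.974
Syy = Σy² − (Σy)²/n = 66068.0357 − 58793.99922 = 7274.03648
b = Sxy/Sxx = 982.974/181.2 = 5.424801
SSE = Syy − b·Sxy = 7274.03648 − 5.424801·982.974 = 1941.597823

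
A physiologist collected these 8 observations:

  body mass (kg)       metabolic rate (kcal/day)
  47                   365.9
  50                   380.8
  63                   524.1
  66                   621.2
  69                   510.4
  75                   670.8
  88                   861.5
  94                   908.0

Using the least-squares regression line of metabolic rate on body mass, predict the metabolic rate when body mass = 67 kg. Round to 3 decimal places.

n = 8, Σx = 552, Σy = 4842.7, Σxy = 356946.4, Σx² = 40000
Sxx = Σx² − (Σx)²/n = 40000 − 38088 = 1912
Sxy = Σxy − (Σx)(Σy)/n = 356946.4 − 334146.3 = 22800.1
b = Sxy/Sxx = 22800.1/1912 = 11.924738
a = ȳ − b·x̄ = 605.3375 − 11.924738·69 = -217.469456
ŷ(67) = a + b·67 = -217.469456 + 11.924738·67 = 581.488023

581.488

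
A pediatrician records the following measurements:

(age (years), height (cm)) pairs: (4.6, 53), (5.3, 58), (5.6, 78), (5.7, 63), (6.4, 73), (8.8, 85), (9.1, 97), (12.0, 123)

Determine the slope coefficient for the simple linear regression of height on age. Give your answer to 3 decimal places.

n = 8, Σx = 57.5, Σy = 630, Σxy = 4921, Σx² = 458.31
Sxx = Σx² − (Σx)²/n = 458.31 − 413.28125 = 45.02875
Sxy = Σxy − (Σx)(Σy)/n = 4921 − 4528.125 = 392.875
b = Sxy/Sxx = 392.875/45.02875 = 8.724981

8.725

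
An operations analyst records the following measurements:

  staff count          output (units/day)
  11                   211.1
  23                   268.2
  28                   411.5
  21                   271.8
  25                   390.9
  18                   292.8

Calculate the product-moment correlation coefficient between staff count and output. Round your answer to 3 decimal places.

n = 6, Σx = 126, Σy = 1846.3, Σxy = 40763.4, Σx² = 2824, Σy² = 598236.59
Sxx = Σx² − (Σx)²/n = 2824 − 2646 = 178
Sxy = Σxy − (Σx)(Σy)/n = 40763.4 − 38772.3 = 1991.1
Syy = Σy² − (Σy)²/n = 598236.59 − 568137.281667 = 30099.308333
r = Sxy/√(Sxx·Syy) = 1991.1/√(5357676.883333) = 1991.1/2314.665609 = 0.860211

0.860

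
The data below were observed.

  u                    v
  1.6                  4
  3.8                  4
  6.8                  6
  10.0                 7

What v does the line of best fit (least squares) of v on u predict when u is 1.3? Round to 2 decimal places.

3.57

n = 4, Σx = 22.2, Σy = 21, Σxy = 132.4, Σx² = 163.24
Sxx = Σx² − (Σx)²/n = 163.24 − 123.21 = 40.03
Sxy = Σxy − (Σx)(Σy)/n = 132.4 − 116.55 = 15.85
b = Sxy/Sxx = 15.85/40.03 = 0.395953
a = ȳ − b·x̄ = 5.25 − 0.395953·5.55 = 3.052461
ŷ(1.3) = a + b·1.3 = 3.052461 + 0.395953·1.3 = 3.567200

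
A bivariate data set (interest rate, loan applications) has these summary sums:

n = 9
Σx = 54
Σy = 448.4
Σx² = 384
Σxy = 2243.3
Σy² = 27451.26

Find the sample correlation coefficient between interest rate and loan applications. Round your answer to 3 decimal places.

-0.807

Sxx = Σx² − (Σx)²/n = 384 − 324 = 60
Sxy = Σxy − (Σx)(Σy)/n = 2243.3 − 2690.4 = -447.1
Syy = Σy² − (Σy)²/n = 27451.26 − 22340.284444 = 5110.975556
r = Sxy/√(Sxx·Syy) = -447.1/√(306658.533333) = -447.1/553.767581 = -0.807378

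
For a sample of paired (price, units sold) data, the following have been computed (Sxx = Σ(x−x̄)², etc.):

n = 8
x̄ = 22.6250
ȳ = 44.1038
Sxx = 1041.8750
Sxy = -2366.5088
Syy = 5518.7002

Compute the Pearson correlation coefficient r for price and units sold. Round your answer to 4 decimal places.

r = Sxy/√(Sxx·Syy) = -2366.5088/√(5749795.770875) = -2366.5088/2397.873177 = -0.986920

-0.9869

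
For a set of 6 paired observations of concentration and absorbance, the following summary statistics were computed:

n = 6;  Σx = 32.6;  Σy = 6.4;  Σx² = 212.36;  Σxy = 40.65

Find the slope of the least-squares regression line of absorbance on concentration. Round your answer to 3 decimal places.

0.167

Sxx = Σx² − (Σx)²/n = 212.36 − 177.126667 = 35.233333
Sxy = Σxy − (Σx)(Σy)/n = 40.65 − 34.773333 = 5.876667
b = Sxy/Sxx = 5.876667/35.233333 = 0.166793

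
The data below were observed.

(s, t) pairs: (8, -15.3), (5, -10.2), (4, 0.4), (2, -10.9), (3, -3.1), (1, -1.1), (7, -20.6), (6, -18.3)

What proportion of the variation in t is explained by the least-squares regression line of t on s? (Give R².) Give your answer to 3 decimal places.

n = 8, Σx = 36, Σy = -79.1, Σxy = -458, Σx² = 204, Σy² = 1227.17
Sxx = Σx² − (Σx)²/n = 204 − 162 = 42
Sxy = Σxy − (Σx)(Σy)/n = -458 − (-355.95) = -102.05
Syy = Σy² − (Σy)²/n = 1227.17 − 782.10125 = 445.06875
R² = Sxy²/(Sxx·Syy) = (-102.05)²/(42·445.06875) = 0.557121

0.557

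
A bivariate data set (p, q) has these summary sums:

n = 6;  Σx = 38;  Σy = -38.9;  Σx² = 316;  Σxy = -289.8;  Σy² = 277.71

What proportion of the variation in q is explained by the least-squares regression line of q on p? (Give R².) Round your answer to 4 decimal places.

0.9817

Sxx = Σx² − (Σx)²/n = 316 − 240.666667 = 75.333333
Sxy = Σxy − (Σx)(Σy)/n = -289.8 − (-246.366667) = -43.433333
Syy = Σy² − (Σy)²/n = 277.71 − 252.201667 = 25.508333
R² = Sxy²/(Sxx·Syy) = (-43.433333)²/(75.333333·25.508333) = 0.981696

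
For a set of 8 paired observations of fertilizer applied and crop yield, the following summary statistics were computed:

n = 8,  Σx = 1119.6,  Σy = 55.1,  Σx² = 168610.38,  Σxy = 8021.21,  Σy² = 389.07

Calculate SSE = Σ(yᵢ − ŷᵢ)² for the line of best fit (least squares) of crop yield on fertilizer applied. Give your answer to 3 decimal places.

Sxx = Σx² − (Σx)²/n = 168610.38 − 156688.02 = 11922.36
Sxy = Σxy − (Σx)(Σy)/n = 8021.21 − 7711.245 = 309.965
Syy = Σy² − (Σy)²/n = 389.07 − 379.50125 = 9.56875
b = Sxy/Sxx = 309.965/11922.36 = 0.025999
SSE = Syy − b·Sxy = 9.56875 − 0.025999·309.965 = 1.510085

1.510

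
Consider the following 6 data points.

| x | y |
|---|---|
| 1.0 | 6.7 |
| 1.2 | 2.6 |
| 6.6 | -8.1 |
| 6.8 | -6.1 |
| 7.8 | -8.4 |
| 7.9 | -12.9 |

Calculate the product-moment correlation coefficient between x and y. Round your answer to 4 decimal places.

-0.9635

n = 6, Σx = 31.3, Σy = -26.2, Σxy = -252.55, Σx² = 215.49, Σy² = 391.44
Sxx = Σx² − (Σx)²/n = 215.49 − 163.281667 = 52.208333
Sxy = Σxy − (Σx)(Σy)/n = -252.55 − (-136.676667) = -115.873333
Syy = Σy² − (Σy)²/n = 391.44 − 114.406667 = 277.033333
r = Sxy/√(Sxx·Syy) = -115.873333/√(14463.448611) = -115.873333/120.264079 = -0.963491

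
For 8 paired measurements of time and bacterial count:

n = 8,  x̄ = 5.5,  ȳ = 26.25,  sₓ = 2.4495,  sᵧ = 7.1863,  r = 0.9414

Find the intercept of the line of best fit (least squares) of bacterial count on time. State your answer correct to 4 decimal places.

b = r · sᵧ/sₓ = 0.9414 · 7.1863/2.4495 = 2.761863
a = ȳ − b·x̄ = 26.25 − 2.761863·5.5 = 11.059755

11.0598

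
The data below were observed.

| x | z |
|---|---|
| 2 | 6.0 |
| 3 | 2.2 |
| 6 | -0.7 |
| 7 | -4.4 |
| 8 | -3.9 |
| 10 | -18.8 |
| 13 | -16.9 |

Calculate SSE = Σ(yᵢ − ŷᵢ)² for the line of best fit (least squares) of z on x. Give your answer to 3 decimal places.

70.992

n = 7, Σx = 49, Σy = -36.5, Σxy = -455.3, Σx² = 431, Σy² = 714.95
Sxx = Σx² − (Σx)²/n = 431 − 343 = 88
Sxy = Σxy − (Σx)(Σy)/n = -455.3 − (-255.5) = -199.8
Syy = Σy² − (Σy)²/n = 714.95 − 190.321429 = 524.628571
b = Sxy/Sxx = -199.8/88 = -2.270455
SSE = Syy − b·Sxy = 524.628571 − (-2.270455)·(-199.8) = 70.991753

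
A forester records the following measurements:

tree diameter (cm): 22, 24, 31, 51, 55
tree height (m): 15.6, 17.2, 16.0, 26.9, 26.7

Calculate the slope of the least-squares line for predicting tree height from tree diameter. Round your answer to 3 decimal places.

0.363

n = 5, Σx = 183, Σy = 102.4, Σxy = 4092.4, Σx² = 7647
Sxx = Σx² − (Σx)²/n = 7647 − 6697.8 = 949.2
Sxy = Σxy − (Σx)(Σy)/n = 4092.4 − 3747.84 = 344.56
b = Sxy/Sxx = 344.56/949.2 = 0.363000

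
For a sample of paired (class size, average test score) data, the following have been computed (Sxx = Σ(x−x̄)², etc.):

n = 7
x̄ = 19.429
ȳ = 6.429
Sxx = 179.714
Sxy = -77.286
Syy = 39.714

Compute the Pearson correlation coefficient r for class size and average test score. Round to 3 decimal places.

r = Sxy/√(Sxx·Syy) = -77.286/√(7137.161796) = -77.286/84.481725 = -0.914825

-0.915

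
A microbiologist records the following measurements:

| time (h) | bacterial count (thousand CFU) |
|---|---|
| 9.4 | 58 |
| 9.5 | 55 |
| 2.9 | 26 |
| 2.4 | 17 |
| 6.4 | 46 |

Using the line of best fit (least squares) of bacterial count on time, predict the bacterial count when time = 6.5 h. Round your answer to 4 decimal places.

n = 5, Σx = 30.6, Σy = 202, Σxy = 1478.3, Σx² = 233.74
Sxx = Σx² − (Σx)²/n = 233.74 − 187.272 = 46.468
Sxy = Σxy − (Σx)(Σy)/n = 1478.3 − 1236.24 = 242.06
b = Sxy/Sxx = 242.06/46.468 = 5.209176
a = ȳ − b·x̄ = 40.4 − 5.209176·6.12 = 8.519842
ŷ(6.5) = a + b·6.5 = 8.519842 + 5.209176·6.5 = 42.379487

42.3795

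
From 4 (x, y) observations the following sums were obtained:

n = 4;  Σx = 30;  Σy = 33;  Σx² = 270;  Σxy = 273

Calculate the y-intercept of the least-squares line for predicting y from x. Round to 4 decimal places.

Sxx = Σx² − (Σx)²/n = 270 − 225 = 45
Sxy = Σxy − (Σx)(Σy)/n = 273 − 247.5 = 25.5
b = Sxy/Sxx = 25.5/45 = 0.566667
a = ȳ − b·x̄ = 8.25 − 0.566667·7.5 = 4

4.0000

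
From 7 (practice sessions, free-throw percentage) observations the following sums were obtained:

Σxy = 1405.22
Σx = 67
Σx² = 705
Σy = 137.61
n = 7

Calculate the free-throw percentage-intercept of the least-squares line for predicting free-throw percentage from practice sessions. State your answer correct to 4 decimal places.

6.4245

Sxx = Σx² − (Σx)²/n = 705 − 641.285714 = 63.714286
Sxy = Σxy − (Σx)(Σy)/n = 1405.22 − 1317.124286 = 88.095714
b = Sxy/Sxx = 88.095714/63.714286 = 1.382668
a = ȳ − b·x̄ = 19.658571 − 1.382668·9.571429 = 6.424462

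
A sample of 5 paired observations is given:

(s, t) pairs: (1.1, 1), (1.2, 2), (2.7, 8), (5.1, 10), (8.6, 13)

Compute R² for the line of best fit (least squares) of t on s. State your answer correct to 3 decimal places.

0.864

n = 5, Σx = 18.7, Σy = 34, Σxy = 187.9, Σx² = 109.91, Σy² = 338
Sxx = Σx² − (Σx)²/n = 109.91 − 69.938 = 39.972
Sxy = Σxy − (Σx)(Σy)/n = 187.9 − 127.16 = 60.74
Syy = Σy² − (Σy)²/n = 338 − 231.2 = 106.8
R² = Sxy²/(Sxx·Syy) = (60.74)²/(39.972·106.8) = 0.864216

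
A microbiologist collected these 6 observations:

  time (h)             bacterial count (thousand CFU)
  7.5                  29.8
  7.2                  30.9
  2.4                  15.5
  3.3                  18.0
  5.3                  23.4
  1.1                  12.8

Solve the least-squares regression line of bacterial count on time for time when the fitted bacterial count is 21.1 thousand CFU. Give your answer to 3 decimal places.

n = 6, Σx = 26.8, Σy = 130.4, Σxy = 680.68, Σx² = 154.04
Sxx = Σx² − (Σx)²/n = 154.04 − 119.706667 = 34.333333
Sxy = Σxy − (Σx)(Σy)/n = 680.68 − 582.453333 = 98.226667
b = Sxy/Sxx = 98.226667/34.333333 = 2.860971
a = ȳ − b·x̄ = 21.733333 − 2.860971·4.466667 = 8.954330
Set a + b·x = 21.1: x = (21.1 − 8.954330) / 2.860971 = 4.245297

4.245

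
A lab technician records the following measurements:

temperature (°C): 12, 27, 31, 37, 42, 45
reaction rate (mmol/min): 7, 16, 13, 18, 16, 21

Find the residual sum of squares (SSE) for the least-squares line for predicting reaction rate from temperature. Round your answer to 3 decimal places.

21.098

n = 6, Σx = 194, Σy = 91, Σxy = 3202, Σx² = 6992, Σy² = 1495
Sxx = Σx² − (Σx)²/n = 6992 − 6272.666667 = 719.333333
Sxy = Σxy − (Σx)(Σy)/n = 3202 − 2942.333333 = 259.666667
Syy = Σy² − (Σy)²/n = 1495 − 1380.166667 = 114.833333
b = Sxy/Sxx = 259.666667/719.333333 = 0.360982
SSE = Syy − b·Sxy = 114.833333 − 0.360982·259.666667 = 21.098239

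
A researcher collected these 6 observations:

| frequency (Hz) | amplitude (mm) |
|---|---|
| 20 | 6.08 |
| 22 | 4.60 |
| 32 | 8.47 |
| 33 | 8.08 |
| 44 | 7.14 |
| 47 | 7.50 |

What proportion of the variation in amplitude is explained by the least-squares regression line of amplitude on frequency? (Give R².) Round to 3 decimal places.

0.333

n = 6, Σx = 198, Σy = 41.87, Σxy = 1427.14, Σx² = 7142, Σy² = 302.3833
Sxx = Σx² − (Σx)²/n = 7142 − 6534 = 608
Sxy = Σxy − (Σx)(Σy)/n = 1427.14 − 1381.71 = 45.43
Syy = Σy² − (Σy)²/n = 302.3833 − 292.182817 = 10.200483
R² = Sxy²/(Sxx·Syy) = (45.43)²/(608·10.200483) = 0.332783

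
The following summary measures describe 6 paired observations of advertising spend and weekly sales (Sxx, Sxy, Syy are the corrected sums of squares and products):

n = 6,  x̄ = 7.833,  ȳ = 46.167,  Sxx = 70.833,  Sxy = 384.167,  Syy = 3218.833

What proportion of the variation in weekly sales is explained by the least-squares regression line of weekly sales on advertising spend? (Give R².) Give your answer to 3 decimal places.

R² = Sxy²/(Sxx·Syy) = (384.167)²/(70.833·3218.833) = 0.647301

0.647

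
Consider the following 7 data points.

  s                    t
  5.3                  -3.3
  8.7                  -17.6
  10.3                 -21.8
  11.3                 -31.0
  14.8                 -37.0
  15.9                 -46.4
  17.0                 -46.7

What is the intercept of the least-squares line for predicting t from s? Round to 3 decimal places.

15.257

n = 7, Σx = 83.3, Σy = -203.8, Σxy = -2824.71, Σx² = 1098.41
Sxx = Σx² − (Σx)²/n = 1098.41 − 991.27 = 107.14
Sxy = Σxy − (Σx)(Σy)/n = -2824.71 − (-2425.22) = -399.49
b = Sxy/Sxx = -399.49/107.14 = -3.728673
a = ȳ − b·x̄ = -29.114286 − (-3.728673)·11.9 = 15.256920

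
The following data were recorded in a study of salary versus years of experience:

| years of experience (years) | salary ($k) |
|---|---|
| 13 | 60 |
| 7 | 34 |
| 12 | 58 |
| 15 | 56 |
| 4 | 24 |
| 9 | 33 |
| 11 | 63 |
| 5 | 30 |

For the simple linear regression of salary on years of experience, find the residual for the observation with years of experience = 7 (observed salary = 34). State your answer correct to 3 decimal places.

n = 8, Σx = 76, Σy = 358, Σxy = 3790, Σx² = 830
Sxx = Σx² − (Σx)²/n = 830 − 722 = 108
Sxy = Σxy − (Σx)(Σy)/n = 3790 − 3401 = 389
b = Sxy/Sxx = 389/108 = 3.601852
a = ȳ − b·x̄ = 44.75 − 3.601852·9.5 = 10.532407
ŷ(7) = 10.532407 + 3.601852·7 = 35.745370
residual = y − ŷ = 34 − 35.745370 = -1.745370

-1.745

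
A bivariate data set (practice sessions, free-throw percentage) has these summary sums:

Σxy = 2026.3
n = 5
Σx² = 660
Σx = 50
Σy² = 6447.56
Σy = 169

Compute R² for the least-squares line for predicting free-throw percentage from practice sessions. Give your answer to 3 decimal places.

0.961

Sxx = Σx² − (Σx)²/n = 660 − 500 = 160
Sxy = Σxy − (Σx)(Σy)/n = 2026.3 − 1690 = 336.3
Syy = Σy² − (Σy)²/n = 6447.56 − 5712.2 = 735.36
R² = Sxy²/(Sxx·Syy) = (336.3)²/(160·735.36) = 0.961244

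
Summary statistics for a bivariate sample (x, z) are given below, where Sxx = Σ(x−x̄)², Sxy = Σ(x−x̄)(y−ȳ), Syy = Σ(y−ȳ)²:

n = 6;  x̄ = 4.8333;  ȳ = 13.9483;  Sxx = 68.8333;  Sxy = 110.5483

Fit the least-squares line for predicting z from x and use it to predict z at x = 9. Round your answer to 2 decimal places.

b = Sxy/Sxx = 110.5483/68.8333 = 1.606029
a = ȳ − b·x̄ = 13.9483 − 1.606029·4.8333 = 6.185878
ŷ(9) = a + b·9 = 6.185878 + 1.606029·9 = 20.640142

20.64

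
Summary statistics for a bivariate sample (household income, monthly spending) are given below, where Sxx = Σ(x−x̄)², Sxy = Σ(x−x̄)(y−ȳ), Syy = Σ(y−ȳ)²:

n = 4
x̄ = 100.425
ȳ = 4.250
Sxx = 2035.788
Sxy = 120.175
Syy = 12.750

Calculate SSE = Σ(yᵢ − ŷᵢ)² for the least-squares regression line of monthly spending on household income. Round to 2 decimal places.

5.66

b = Sxy/Sxx = 120.175/2035.788 = 0.059031
SSE = Syy − b·Sxy = 12.75 − 0.059031·120.175 = 5.655926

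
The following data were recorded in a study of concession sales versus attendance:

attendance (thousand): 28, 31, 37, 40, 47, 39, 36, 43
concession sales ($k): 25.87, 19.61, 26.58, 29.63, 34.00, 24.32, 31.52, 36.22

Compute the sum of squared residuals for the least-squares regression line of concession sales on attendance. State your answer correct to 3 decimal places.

97.184

n = 8, Σx = 301, Σy = 227.75, Σxy = 8739.59, Σx² = 11589, Σy² = 6691.1035
Sxx = Σx² − (Σx)²/n = 11589 − 11325.125 = 263.875
Sxy = Σxy − (Σx)(Σy)/n = 8739.59 − 8569.09375 = 170.49625
Syy = Σy² − (Σy)²/n = 6691.1035 − 6483.757812 = 207.345687
b = Sxy/Sxx = 170.49625/263.875 = 0.646125
SSE = Syy − b·Sxy = 207.345687 − 0.646125·170.49625 = 97.183788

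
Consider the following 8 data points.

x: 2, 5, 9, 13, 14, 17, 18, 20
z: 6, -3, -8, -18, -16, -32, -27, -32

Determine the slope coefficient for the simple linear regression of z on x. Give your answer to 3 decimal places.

n = 8, Σx = 98, Σy = -130, Σxy = -2203, Σx² = 1488
Sxx = Σx² − (Σx)²/n = 1488 − 1200.5 = 287.5
Sxy = Σxy − (Σx)(Σy)/n = -2203 − (-1592.5) = -610.5
b = Sxy/Sxx = -610.5/287.5 = -2.123478

-2.123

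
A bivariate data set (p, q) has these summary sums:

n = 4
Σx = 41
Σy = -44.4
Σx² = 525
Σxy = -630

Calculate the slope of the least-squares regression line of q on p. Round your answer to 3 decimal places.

-1.670

Sxx = Σx² − (Σx)²/n = 525 − 420.25 = 104.75
Sxy = Σxy − (Σx)(Σy)/n = -630 − (-455.1) = -174.9
b = Sxy/Sxx = -174.9/104.75 = -1.669690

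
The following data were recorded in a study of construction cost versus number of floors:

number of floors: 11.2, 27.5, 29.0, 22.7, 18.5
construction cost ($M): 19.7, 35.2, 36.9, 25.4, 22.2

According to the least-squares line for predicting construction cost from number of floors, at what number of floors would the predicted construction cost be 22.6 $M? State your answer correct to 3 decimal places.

16.538

n = 5, Σx = 108.9, Σy = 139.4, Σxy = 3246.02, Σx² = 2580.23
Sxx = Σx² − (Σx)²/n = 2580.23 − 2371.842 = 208.388
Sxy = Σxy − (Σx)(Σy)/n = 3246.02 − 3036.132 = 209.888
b = Sxy/Sxx = 209.888/208.388 = 1.007198
a = ȳ − b·x̄ = 27.88 − 1.007198·21.78 = 5.943225
Set a + b·x = 22.6: x = (22.6 − 5.943225) / 1.007198 = 16.537734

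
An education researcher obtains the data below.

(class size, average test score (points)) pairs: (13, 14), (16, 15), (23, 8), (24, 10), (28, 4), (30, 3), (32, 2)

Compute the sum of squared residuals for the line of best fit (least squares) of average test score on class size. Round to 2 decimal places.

n = 7, Σx = 166, Σy = 56, Σxy = 1112, Σx² = 4238, Σy² = 614
Sxx = Σx² − (Σx)²/n = 4238 − 3936.571429 = 301.428571
Sxy = Σxy − (Σx)(Σy)/n = 1112 − 1328 = -216
Syy = Σy² − (Σy)²/n = 614 − 448 = 166
b = Sxy/Sxx = -216/301.428571 = -0.716588
SSE = Syy − b·Sxy = 166 − (-0.716588)·(-216) = 11.217062

11.22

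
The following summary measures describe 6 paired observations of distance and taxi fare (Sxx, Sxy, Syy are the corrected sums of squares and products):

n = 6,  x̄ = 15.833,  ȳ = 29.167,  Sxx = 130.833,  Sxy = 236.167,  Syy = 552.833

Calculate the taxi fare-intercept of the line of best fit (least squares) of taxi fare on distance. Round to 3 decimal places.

b = Sxy/Sxx = 236.167/130.833 = 1.805103
a = ȳ − b·x̄ = 29.167 − 1.805103·15.833 = 0.586809

0.587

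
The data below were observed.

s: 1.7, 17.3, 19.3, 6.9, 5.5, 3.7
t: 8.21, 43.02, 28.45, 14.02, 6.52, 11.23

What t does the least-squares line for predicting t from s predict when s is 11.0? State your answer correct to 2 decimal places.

n = 6, Σx = 54.4, Σy = 111.45, Σxy = 1481.437, Σx² = 766.22
Sxx = Σx² − (Σx)²/n = 766.22 − 493.226667 = 272.993333
Sxy = Σxy − (Σx)(Σy)/n = 1481.437 − 1010.48 = 470.957
b = Sxy/Sxx = 470.957/272.993333 = 1.725159
a = ȳ − b·x̄ = 18.575 − 1.725159·9.066667 = 2.933555
ŷ(11.0) = a + b·11.0 = 2.933555 + 1.725159·11 = 21.910308

21.91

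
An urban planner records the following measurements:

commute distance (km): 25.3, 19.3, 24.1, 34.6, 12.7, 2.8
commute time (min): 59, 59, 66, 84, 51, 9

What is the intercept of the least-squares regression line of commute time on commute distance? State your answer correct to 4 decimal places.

n = 6, Σx = 118.8, Σy = 328, Σxy = 7801.3, Σx² = 2959.68
Sxx = Σx² − (Σx)²/n = 2959.68 − 2352.24 = 607.44
Sxy = Σxy − (Σx)(Σy)/n = 7801.3 − 6494.4 = 1306.9
b = Sxy/Sxx = 1306.9/607.44 = 2.151488
a = ȳ − b·x̄ = 54.666667 − 2.151488·19.8 = 12.067200

12.0672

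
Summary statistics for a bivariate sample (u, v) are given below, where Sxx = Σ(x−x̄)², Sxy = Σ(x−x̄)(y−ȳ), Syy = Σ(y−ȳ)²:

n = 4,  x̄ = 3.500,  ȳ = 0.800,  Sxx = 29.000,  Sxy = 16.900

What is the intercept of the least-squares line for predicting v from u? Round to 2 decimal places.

-1.24

b = Sxy/Sxx = 16.9/29 = 0.582759
a = ȳ − b·x̄ = 0.8 − 0.582759·3.5 = -1.239655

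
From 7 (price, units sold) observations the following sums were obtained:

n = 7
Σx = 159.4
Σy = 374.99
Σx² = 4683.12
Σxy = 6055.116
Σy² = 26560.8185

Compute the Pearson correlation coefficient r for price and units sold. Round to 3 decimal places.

Sxx = Σx² − (Σx)²/n = 4683.12 − 3629.765714 = 1053.354286
Sxy = Σxy − (Σx)(Σy)/n = 6055.116 − 8539.058 = -2483.942
Syy = Σy² − (Σy)²/n = 26560.8185 − 20088.2143 = 6472.6042
r = Sxy/√(Sxx·Syy) = -2483.942/√(6817945.373802) = -2483.942/2611.119563 = -0.951294

-0.951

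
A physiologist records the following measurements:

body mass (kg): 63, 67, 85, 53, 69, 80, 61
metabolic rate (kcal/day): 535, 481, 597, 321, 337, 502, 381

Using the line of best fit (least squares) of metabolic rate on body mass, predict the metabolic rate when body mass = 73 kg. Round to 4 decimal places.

n = 7, Σx = 478, Σy = 3154, Σxy = 220344, Σx² = 33374
Sxx = Σx² − (Σx)²/n = 33374 − 32640.571429 = 733.428571
Sxy = Σxy − (Σx)(Σy)/n = 220344 − 215373.142857 = 4970.857143
b = Sxy/Sxx = 4970.857143/733.428571 = 6.777561
a = ȳ − b·x̄ = 450.571429 − 6.777561·68.285714 = -12.239190
ŷ(73) = a + b·73 = -12.239190 + 6.777561·73 = 482.522789

482.5228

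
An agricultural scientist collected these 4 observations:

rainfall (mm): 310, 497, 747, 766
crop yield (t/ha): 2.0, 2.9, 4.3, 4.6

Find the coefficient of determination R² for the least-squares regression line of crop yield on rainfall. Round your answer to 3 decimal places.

n = 4, Σx = 2320, Σy = 13.8, Σxy = 8797, Σx² = 1487874, Σy² = 52.06
Sxx = Σx² − (Σx)²/n = 1487874 − 1345600 = 142274
Sxy = Σxy − (Σx)(Σy)/n = 8797 − 8004 = 793
Syy = Σy² − (Σy)²/n = 52.06 − 47.61 = 4.45
R² = Sxy²/(Sxx·Syy) = (793)²/(142274·4.45) = 0.993255

0.993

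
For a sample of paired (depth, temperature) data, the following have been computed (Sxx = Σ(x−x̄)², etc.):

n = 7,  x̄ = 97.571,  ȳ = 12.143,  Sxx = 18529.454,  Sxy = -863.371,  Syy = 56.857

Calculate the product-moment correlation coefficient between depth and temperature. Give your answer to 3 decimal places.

-0.841

r = Sxy/√(Sxx·Syy) = -863.371/√(1053529.166078) = -863.371/1026.415689 = -0.841151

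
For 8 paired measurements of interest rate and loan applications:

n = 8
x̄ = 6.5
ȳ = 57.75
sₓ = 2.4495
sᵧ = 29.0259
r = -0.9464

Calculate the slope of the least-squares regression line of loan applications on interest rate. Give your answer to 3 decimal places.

b = r · sᵧ/sₓ = -0.9464 · 29.0259/2.4495 = -11.214579

-11.215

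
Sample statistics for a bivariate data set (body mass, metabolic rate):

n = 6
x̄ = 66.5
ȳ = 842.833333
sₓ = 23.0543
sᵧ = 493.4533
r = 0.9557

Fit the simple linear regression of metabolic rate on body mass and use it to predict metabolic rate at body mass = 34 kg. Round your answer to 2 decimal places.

b = r · sᵧ/sₓ = 0.9557 · 493.4533/23.0543 = 20.455764
a = ȳ − b·x̄ = 842.833333 − 20.455764·66.5 = -517.474970
ŷ(34) = a + b·34 = -517.474970 + 20.455764·34 = 178.021005

178.02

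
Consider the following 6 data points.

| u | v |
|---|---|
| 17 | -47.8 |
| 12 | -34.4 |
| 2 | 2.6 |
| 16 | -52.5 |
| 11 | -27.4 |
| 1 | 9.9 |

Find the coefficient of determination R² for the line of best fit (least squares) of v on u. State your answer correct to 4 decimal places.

0.9858

n = 6, Σx = 59, Σy = -149.6, Σxy = -2351.7, Σx² = 815, Σy² = 7079.98
Sxx = Σx² − (Σx)²/n = 815 − 580.166667 = 234.833333
Sxy = Σxy − (Σx)(Σy)/n = -2351.7 − (-1471.066667) = -880.633333
Syy = Σy² − (Σy)²/n = 7079.98 − 3730.026667 = 3349.953333
R² = Sxy²/(Sxx·Syy) = (-880.633333)²/(234.833333·3349.953333) = 0.985807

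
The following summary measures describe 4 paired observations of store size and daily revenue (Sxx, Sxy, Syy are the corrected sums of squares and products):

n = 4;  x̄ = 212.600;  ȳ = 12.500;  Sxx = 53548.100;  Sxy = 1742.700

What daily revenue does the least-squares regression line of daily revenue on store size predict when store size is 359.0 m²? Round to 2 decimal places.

b = Sxy/Sxx = 1742.7/53548.1 = 0.032545
a = ȳ − b·x̄ = 12.5 − 0.032545·212.6 = 5.581024
ŷ(359.0) = a + b·359.0 = 5.581024 + 0.032545·359 = 17.264525

17.26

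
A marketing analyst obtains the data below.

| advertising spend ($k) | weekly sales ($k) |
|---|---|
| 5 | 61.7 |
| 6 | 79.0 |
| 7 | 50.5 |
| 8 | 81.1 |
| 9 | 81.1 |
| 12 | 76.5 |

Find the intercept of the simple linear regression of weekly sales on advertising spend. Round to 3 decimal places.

n = 6, Σx = 47, Σy = 429.9, Σxy = 3432.7, Σx² = 399
Sxx = Σx² − (Σx)²/n = 399 − 368.166667 = 30.833333
Sxy = Σxy − (Σx)(Σy)/n = 3432.7 − 3367.55 = 65.15
b = Sxy/Sxx = 65.15/30.833333 = 2.112973
a = ȳ − b·x̄ = 71.65 − 2.112973·7.833333 = 55.098378

55.098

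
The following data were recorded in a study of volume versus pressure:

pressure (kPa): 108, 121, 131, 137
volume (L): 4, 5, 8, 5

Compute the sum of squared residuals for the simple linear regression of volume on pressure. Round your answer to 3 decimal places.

6.240

n = 4, Σx = 497, Σy = 22, Σxy = 2770, Σx² = 62235, Σy² = 130
Sxx = Σx² − (Σx)²/n = 62235 − 61752.25 = 482.75
Sxy = Σxy − (Σx)(Σy)/n = 2770 − 2733.5 = 36.5
Syy = Σy² − (Σy)²/n = 130 − 121 = 9
b = Sxy/Sxx = 36.5/482.75 = 0.075608
SSE = Syy − b·Sxy = 9 − 0.075608·36.5 = 6.240290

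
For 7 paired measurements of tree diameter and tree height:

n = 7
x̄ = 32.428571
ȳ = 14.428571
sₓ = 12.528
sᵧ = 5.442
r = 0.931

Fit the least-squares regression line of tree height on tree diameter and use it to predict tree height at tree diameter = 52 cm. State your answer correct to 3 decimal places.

b = r · sᵧ/sₓ = 0.931 · 5.442/12.528 = 0.404414
a = ȳ − b·x̄ = 14.428571 − 0.404414·32.428571 = 1.313994
ŷ(52) = a + b·52 = 1.313994 + 0.404414·52 = 22.343536

22.344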